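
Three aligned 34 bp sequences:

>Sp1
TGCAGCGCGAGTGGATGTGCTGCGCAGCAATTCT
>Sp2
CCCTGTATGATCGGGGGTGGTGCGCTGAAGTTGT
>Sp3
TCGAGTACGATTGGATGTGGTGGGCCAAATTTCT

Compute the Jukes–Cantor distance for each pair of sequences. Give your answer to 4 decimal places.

Sp1–Sp2: 15/34 sites differ → p ≈ 0.441176, d = −0.75 ln(1 − 0.588235) = 0.665477 ≈ 0.6655.
Sp1–Sp3: 11/34 sites differ → p ≈ 0.323529, d = −0.75 ln(1 − 0.431372) = 0.423397 ≈ 0.4234.
Sp2–Sp3: 12/34 sites differ → p ≈ 0.352941, d = −0.75 ln(1 − 0.470588) = 0.476991 ≈ 0.4770.

d(Sp1,Sp2) = 0.6655, d(Sp1,Sp3) = 0.4234, d(Sp2,Sp3) = 0.4770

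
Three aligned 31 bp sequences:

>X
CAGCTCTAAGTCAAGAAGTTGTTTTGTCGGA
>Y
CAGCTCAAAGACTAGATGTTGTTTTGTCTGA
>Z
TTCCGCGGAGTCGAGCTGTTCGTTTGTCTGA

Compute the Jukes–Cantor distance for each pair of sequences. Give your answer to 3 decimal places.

X–Y: 5/31 sites differ → p ≈ 0.16129, d = −0.75 ln(1 − 0.215053) = 0.181604 ≈ 0.182.
X–Z: 12/31 sites differ → p ≈ 0.387097, d = −0.75 ln(1 − 0.516129) = 0.544453 ≈ 0.544.
Y–Z: 11/31 sites differ → p ≈ 0.354839, d = −0.75 ln(1 − 0.473119) = 0.480585 ≈ 0.481.

d(X,Y) = 0.182, d(X,Z) = 0.544, d(Y,Z) = 0.481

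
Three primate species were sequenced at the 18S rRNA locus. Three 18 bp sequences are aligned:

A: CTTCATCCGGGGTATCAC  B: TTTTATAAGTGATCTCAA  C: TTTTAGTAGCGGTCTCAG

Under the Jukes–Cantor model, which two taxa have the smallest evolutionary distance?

A–B: 8/18 differ, p = 0.444, d = 0.673.
A–C: 8/18 differ, p = 0.444, d = 0.673.
B–C: 5/18 differ, p = 0.278, d = 0.347.
The smallest distance is between B and C.

B and C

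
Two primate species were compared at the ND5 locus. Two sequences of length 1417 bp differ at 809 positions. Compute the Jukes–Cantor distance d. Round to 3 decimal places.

1.074

p = 809/1417 ≈ 0.570924.
d = −(3/4) ln(1 − 4p/3) = −0.75 ln(1 − 0.761232) = −0.75 ln(0.238768)
  = −0.75 × (-1.432263) = 1.074197 substitutions/site.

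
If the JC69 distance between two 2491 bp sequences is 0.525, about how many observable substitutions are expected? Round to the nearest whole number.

941

Invert JC69: p = (3/4)(1 − e^(−4d/3)) = 0.75 × (1 − e^(-0.7)) = 0.75 × (1 − 0.496585) = 0.377561.
Expected differing sites = pL ≈ 0.377561 × 2491 = 940.504451 ≈ 941.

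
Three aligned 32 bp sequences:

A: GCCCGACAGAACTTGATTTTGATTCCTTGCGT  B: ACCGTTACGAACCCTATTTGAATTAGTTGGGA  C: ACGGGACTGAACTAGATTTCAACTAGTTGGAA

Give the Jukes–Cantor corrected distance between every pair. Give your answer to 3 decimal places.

A–B: 15/32 sites differ → p = 0.46875, d = −0.75 ln(1 − 0.625) = 0.735622 ≈ 0.736.
A–C: 13/32 sites differ → p = 0.40625, d = −0.75 ln(1 − 0.541667) = 0.585119 ≈ 0.585.
B–C: 11/32 sites differ → p = 0.34375, d = −0.75 ln(1 − 0.458333) = 0.459828 ≈ 0.460.

d(A,B) = 0.736, d(A,C) = 0.585, d(B,C) = 0.460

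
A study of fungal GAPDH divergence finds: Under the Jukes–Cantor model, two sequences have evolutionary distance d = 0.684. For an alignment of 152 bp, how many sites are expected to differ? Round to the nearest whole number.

68

Invert JC69: p = (3/4)(1 − e^(−4d/3)) = 0.75 × (1 − e^(-0.912)) = 0.75 × (1 − 0.401720) = 0.448710.
Expected differing sites = pL ≈ 0.448710 × 152 = 68.20392 ≈ 68.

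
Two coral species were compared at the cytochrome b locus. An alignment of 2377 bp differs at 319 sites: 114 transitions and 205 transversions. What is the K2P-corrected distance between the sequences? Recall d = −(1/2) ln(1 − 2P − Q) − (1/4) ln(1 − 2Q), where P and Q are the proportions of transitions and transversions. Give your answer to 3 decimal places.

P = 114/2377 ≈ 0.04796 and Q = 205/2377 ≈ 0.086243.
Under the Kimura two-parameter model, d = −½ ln(1 − 2P − Q) − ¼ ln(1 − 2Q).
1 − 2P − Q = 0.817837, giving −½ ln(0.817837) = 0.100546.
1 − 2Q = 0.827514, giving −¼ ln(0.827514) = 0.047332.
d = 0.100546 + 0.047332 = 0.147878.

0.148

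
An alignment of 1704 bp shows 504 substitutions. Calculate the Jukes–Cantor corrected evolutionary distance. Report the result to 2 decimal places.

0.38

p = 504/1704 ≈ 0.295775.
d = −(3/4) ln(1 − 4p/3) = −0.75 ln(1 − 0.394367) = −0.75 ln(0.605633)
  = −0.75 × (-0.501481) = 0.376111 substitutions/site.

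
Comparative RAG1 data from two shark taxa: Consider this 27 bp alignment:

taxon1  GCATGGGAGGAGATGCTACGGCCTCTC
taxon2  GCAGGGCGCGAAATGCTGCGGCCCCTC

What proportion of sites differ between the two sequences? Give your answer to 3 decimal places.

0.259

The sequences differ at 7 of 27 positions (sites 4, 7, 8, 9, 12, 18, 24).
p = 7/27 = 0.259259… ≈ 0.259 (to 3 d.p.).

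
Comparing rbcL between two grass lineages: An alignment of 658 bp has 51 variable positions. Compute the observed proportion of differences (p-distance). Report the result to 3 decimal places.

p = 51/658 = 0.077507… ≈ 0.078 (to 3 d.p.).

0.078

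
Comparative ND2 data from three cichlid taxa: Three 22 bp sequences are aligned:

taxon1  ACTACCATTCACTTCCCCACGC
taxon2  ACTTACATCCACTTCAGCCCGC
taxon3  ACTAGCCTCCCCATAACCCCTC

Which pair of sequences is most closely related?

taxon1–taxon2: 6/22 differ, p = 0.273, d = 0.339.
taxon1–taxon3: 9/22 differ, p = 0.409, d = 0.591.
taxon2–taxon3: 8/22 differ, p = 0.364, d = 0.497.
The smallest distance is between taxon1 and taxon2.

taxon1 and taxon2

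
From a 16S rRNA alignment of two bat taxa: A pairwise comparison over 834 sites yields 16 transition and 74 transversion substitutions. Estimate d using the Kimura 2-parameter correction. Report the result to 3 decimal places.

P = 16/834 ≈ 0.019185 and Q = 74/834 ≈ 0.088729.
Under the Kimura two-parameter model, d = −½ ln(1 − 2P − Q) − ¼ ln(1 − 2Q).
1 − 2P − Q = 0.872901, giving −½ ln(0.872901) = 0.067967.
1 − 2Q = 0.822542, giving −¼ ln(0.822542) = 0.048839.
d = 0.067967 + 0.048839 = 0.116806.

0.117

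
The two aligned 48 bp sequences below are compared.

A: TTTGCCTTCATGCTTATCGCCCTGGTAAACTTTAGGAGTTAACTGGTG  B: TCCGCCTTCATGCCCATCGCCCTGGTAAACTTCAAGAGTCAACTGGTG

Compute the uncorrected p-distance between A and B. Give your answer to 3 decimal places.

The sequences differ at 7 of 48 positions (sites 2, 3, 14, 15, 33, 35, 40).
p = 7/48 = 0.145833… ≈ 0.146 (to 3 d.p.).

0.146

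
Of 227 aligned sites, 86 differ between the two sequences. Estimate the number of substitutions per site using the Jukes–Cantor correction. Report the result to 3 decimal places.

0.528

p = 86/227 ≈ 0.378855.
d = −(3/4) ln(1 − 4p/3) = −0.75 ln(1 − 0.50514) = −0.75 ln(0.49486)
  = −0.75 × (-0.703480) = 0.527610 substitutions/site.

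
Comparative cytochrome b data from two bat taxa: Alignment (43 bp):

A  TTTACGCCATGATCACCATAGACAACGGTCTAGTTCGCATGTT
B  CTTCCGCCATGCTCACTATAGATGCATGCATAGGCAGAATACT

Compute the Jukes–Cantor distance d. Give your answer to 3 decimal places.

The sequences differ at 17 of 43 sites, so p = 17/43 ≈ 0.395349.
d = −(3/4) ln(1 − 4p/3) = −0.75 ln(1 − 0.527132) = −0.75 ln(0.472868)
  = −0.75 × (-0.748939) = 0.561704 substitutions/site.

0.562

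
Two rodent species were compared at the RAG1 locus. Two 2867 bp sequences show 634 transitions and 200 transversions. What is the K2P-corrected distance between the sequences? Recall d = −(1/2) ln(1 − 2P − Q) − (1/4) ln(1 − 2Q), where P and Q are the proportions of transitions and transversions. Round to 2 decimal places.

P = 634/2867 ≈ 0.221137 and Q = 200/2867 ≈ 0.069759.
Under the Kimura two-parameter model, d = −½ ln(1 − 2P − Q) − ¼ ln(1 − 2Q).
1 − 2P − Q = 0.487967, giving −½ ln(0.487967) = 0.358754.
1 − 2Q = 0.860482, giving −¼ ln(0.860482) = 0.037566.
d = 0.358754 + 0.037566 = 0.396320.

0.40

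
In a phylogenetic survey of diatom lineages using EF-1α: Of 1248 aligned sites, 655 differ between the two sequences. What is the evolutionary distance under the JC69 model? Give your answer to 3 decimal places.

p = 655/1248 ≈ 0.52484.
d = −(3/4) ln(1 − 4p/3) = −0.75 ln(1 − 0.699787) = −0.75 ln(0.300213)
  = −0.75 × (-1.203263) = 0.902447 substitutions/site.

0.902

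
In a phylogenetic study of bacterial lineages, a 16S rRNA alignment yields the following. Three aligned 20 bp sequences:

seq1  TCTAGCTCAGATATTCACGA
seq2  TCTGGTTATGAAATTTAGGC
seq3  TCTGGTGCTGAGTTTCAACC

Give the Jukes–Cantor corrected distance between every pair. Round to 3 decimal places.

seq1–seq2: 8/20 sites differ → p = 0.4, d = −0.75 ln(1 − 0.533333) = 0.571605 ≈ 0.572.
seq1–seq3: 9/20 sites differ → p = 0.45, d = −0.75 ln(1 − 0.6) = 0.687218 ≈ 0.687.
seq2–seq3: 7/20 sites differ → p = 0.35, d = −0.75 ln(1 − 0.466667) = 0.471457 ≈ 0.471.

d(seq1,seq2) = 0.572, d(seq1,seq3) = 0.687, d(seq2,seq3) = 0.471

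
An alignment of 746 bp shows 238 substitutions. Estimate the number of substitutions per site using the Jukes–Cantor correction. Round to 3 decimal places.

p = 238/746 ≈ 0.319035.
d = −(3/4) ln(1 − 4p/3) = −0.75 ln(1 − 0.42538) = −0.75 ln(0.57462)
  = −0.75 × (-0.554046) = 0.415535 substitutions/site.

0.416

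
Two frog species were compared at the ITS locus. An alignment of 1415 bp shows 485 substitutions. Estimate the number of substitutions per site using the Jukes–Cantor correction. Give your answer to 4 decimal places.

p = 485/1415 ≈ 0.342756.
d = −(3/4) ln(1 − 4p/3) = −0.75 ln(1 − 0.457008) = −0.75 ln(0.542992)
  = −0.75 × (-0.610661) = 0.457996 substitutions/site.

0.4580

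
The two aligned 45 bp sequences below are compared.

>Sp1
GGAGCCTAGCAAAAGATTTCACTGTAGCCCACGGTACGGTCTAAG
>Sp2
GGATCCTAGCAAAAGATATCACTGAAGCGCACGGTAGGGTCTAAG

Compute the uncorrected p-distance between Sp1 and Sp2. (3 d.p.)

The sequences differ at 5 of 45 positions (sites 4, 18, 25, 29, 37).
p = 5/45 = 0.111111… ≈ 0.111 (to 3 d.p.).

0.111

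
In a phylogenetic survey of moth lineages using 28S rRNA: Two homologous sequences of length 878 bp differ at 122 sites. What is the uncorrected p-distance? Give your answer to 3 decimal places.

p = 122/878 = 0.138952… ≈ 0.139 (to 3 d.p.).

0.139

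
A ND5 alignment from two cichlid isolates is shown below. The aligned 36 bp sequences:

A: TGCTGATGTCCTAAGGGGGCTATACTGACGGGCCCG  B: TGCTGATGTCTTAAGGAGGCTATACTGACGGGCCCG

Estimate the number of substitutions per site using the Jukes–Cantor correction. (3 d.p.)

0.058

The sequences differ at 2 of 36 sites (11, 17), so p = 2/36 ≈ 0.055556.
d = −(3/4) ln(1 − 4p/3) = −0.75 ln(1 − 0.074075) = −0.75 ln(0.925925)
  = −0.75 × (-0.076962) = 0.057722 substitutions/site.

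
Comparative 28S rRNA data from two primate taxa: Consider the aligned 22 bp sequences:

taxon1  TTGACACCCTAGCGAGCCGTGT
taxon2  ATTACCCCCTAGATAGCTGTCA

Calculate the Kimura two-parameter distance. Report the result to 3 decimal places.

0.516

Of 22 sites, 1 differences are transitions and 7 are transversions, so P = 1/22 ≈ 0.045455 and Q = 7/22 ≈ 0.318182.
Under the Kimura two-parameter model, d = −½ ln(1 − 2P − Q) − ¼ ln(1 − 2Q).
1 − 2P − Q = 0.590908, giving −½ ln(0.590908) = 0.263047.
1 − 2Q = 0.363636, giving −¼ ln(0.363636) = 0.252900.
d = 0.263047 + 0.252900 = 0.515947.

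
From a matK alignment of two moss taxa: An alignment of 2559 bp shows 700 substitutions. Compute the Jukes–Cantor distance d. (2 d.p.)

p = 700/2559 ≈ 0.273544.
d = −(3/4) ln(1 − 4p/3) = −0.75 ln(1 − 0.364725) = −0.75 ln(0.635275)
  = −0.75 × (-0.453697) = 0.340273 substitutions/site.

0.34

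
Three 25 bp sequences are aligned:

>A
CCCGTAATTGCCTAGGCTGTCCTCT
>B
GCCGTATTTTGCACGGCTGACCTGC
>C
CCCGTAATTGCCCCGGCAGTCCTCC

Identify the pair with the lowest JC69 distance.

A and C

A–B: 9/25 differ, p = 0.360, d = 0.490.
A–C: 4/25 differ, p = 0.160, d = 0.180.
B–C: 8/25 differ, p = 0.320, d = 0.417.
The smallest distance is between A and C.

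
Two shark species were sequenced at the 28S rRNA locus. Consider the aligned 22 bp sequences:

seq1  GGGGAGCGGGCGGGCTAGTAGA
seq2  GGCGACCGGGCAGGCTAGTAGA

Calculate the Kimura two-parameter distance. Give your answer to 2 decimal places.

Of 22 sites, 1 differences are transitions and 2 are transversions, so P = 1/22 ≈ 0.045455 and Q = 2/22 ≈ 0.090909.
Under the Kimura two-parameter model, d = −½ ln(1 − 2P − Q) − ¼ ln(1 − 2Q).
1 − 2P − Q = 0.818181, giving −½ ln(0.818181) = 0.100336.
1 − 2Q = 0.818182, giving −¼ ln(0.818182) = 0.050168.
d = 0.100336 + 0.050168 = 0.150504.

0.15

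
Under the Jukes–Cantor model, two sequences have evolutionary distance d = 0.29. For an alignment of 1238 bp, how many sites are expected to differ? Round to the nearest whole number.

Invert JC69: p = (3/4)(1 − e^(−4d/3)) = 0.75 × (1 − e^(-0.386667)) = 0.75 × (1 − 0.679317) = 0.240512.
Expected differing sites = pL ≈ 0.240512 × 1238 = 297.753856 ≈ 298.

298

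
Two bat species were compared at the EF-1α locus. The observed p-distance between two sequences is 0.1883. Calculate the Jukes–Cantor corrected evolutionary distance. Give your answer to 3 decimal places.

0.217

d = −(3/4) ln(1 − 4p/3) = −0.75 ln(1 − 0.251067) = −0.75 ln(0.748933)
  = −0.75 × (-0.289106) = 0.216830 substitutions/site.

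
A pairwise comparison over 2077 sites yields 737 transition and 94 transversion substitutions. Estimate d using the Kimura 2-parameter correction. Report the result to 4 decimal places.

P = 737/2077 ≈ 0.354839 and Q = 94/2077 ≈ 0.045258.
Under the Kimura two-parameter model, d = −½ ln(1 − 2P − Q) − ¼ ln(1 − 2Q).
1 − 2P − Q = 0.245064, giving −½ ln(0.245064) = 0.703118.
1 − 2Q = 0.909484, giving −¼ ln(0.909484) = 0.023719.
d = 0.703118 + 0.023719 = 0.726837.

0.7268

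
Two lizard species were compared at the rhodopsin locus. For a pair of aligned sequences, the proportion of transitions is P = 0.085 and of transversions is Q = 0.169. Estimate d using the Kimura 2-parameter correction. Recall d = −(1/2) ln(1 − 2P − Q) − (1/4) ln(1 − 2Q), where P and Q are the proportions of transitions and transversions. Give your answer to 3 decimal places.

0.310

Under the Kimura two-parameter model, d = −½ ln(1 − 2P − Q) − ¼ ln(1 − 2Q).
1 − 2P − Q = 0.661, giving −½ ln(0.661) = 0.207001.
1 − 2Q = 0.662, giving −¼ ln(0.662) = 0.103122.
d = 0.207001 + 0.103122 = 0.310123.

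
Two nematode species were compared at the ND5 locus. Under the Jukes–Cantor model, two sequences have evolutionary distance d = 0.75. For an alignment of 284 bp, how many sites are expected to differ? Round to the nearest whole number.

Invert JC69: p = (3/4)(1 − e^(−4d/3)) = 0.75 × (1 − e^(-1)) = 0.75 × (1 − 0.367879) = 0.474091.
Expected differing sites = pL ≈ 0.474091 × 284 = 134.641844 ≈ 135.

135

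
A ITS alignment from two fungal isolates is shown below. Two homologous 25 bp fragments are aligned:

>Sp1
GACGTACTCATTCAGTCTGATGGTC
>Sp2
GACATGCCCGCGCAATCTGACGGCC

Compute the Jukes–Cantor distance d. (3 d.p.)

0.490

The sequences differ at 9 of 25 sites (4, 6, 8, 10, 11, 12, 15, 21, 24), so p = 9/25 = 0.36.
d = −(3/4) ln(1 − 4p/3) = −0.75 ln(1 − 0.48) = −0.75 ln(0.52)
  = −0.75 × (-0.653926) = 0.490445 substitutions/site.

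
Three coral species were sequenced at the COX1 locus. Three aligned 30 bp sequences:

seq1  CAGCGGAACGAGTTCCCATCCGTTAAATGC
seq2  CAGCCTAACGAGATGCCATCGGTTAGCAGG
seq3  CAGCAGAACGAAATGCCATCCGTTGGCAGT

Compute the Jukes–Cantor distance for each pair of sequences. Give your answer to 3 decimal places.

d(seq1,seq2) = 0.383, d(seq1,seq3) = 0.383, d(seq2,seq3) = 0.233

seq1–seq2: 9/30 sites differ → p = 0.3, d = −0.75 ln(1 − 0.4) = 0.383119 ≈ 0.383.
seq1–seq3: 9/30 sites differ → p = 0.3, d = −0.75 ln(1 − 0.4) = 0.383119 ≈ 0.383.
seq2–seq3: 6/30 sites differ → p = 0.2, d = −0.75 ln(1 − 0.266667) = 0.232617 ≈ 0.233.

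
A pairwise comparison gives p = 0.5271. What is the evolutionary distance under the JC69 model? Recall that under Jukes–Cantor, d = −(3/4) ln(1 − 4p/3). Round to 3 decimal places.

d = −(3/4) ln(1 − 4p/3) = −0.75 ln(1 − 0.7028) = −0.75 ln(0.2972)
  = −0.75 × (-1.213350) = 0.910013 substitutions/site.

0.910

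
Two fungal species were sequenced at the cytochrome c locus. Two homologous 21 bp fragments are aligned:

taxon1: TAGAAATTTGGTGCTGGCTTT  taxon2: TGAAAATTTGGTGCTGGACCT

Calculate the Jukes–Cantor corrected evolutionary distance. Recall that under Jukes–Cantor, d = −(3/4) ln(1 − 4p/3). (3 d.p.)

The sequences differ at 5 of 21 sites (2, 3, 18, 19, 20), so p = 5/21 ≈ 0.238095.
d = −(3/4) ln(1 − 4p/3) = −0.75 ln(1 − 0.31746) = −0.75 ln(0.68254)
  = −0.75 × (-0.381934) = 0.286451 substitutions/site.

0.286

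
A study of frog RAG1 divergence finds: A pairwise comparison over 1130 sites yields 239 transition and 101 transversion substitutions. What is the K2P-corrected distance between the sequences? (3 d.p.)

0.408

P = 239/1130 ≈ 0.211504 and Q = 101/1130 ≈ 0.089381.
Under the Kimura two-parameter model, d = −½ ln(1 − 2P − Q) − ¼ ln(1 − 2Q).
1 − 2P − Q = 0.487611, giving −½ ln(0.487611) = 0.359119.
1 − 2Q = 0.821238, giving −¼ ln(0.821238) = 0.049236.
d = 0.359119 + 0.049236 = 0.408355.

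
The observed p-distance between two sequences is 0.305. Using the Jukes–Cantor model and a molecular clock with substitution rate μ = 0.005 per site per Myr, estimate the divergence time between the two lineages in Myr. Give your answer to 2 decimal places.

39.15

d = −(3/4) ln(1 − 4p/3) = −0.75 ln(1 − 0.406667) = −0.75 ln(0.593333)
  = −0.75 × (-0.521999) = 0.391499 substitutions/site.
Under a molecular clock d = 2μt, so t = d/(2μ) = 0.391499 / (2 × 0.005) = 39.15 Myr.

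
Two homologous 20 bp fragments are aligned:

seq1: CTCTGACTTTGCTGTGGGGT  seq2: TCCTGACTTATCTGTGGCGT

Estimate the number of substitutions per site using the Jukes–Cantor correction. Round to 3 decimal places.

0.304

The sequences differ at 5 of 20 sites (1, 2, 10, 11, 18), so p = 5/20 = 0.25.
d = −(3/4) ln(1 − 4p/3) = −0.75 ln(1 − 0.333333) = −0.75 ln(0.666667)
  = −0.75 × (-0.405465) = 0.304099 substitutions/site.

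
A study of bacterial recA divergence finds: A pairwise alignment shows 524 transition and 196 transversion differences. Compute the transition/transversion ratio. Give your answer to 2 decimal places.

2.67

R = 524/196 = 2.673469… ≈ 2.67 (to 2 d.p.).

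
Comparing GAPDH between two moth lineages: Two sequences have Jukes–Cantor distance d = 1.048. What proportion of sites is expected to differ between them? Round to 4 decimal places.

0.5646

p = (3/4)(1 − e^(−4d/3)) = 0.75 × (1 − e^(-1.397333)) = 0.75 × (1 − 0.247256) = 0.564558.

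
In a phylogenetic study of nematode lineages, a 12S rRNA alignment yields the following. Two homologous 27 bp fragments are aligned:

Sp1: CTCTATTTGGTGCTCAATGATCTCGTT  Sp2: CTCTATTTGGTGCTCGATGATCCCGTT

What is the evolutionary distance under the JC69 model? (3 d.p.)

0.078

The sequences differ at 2 of 27 sites (16, 23), so p = 2/27 ≈ 0.074074.
d = −(3/4) ln(1 − 4p/3) = −0.75 ln(1 − 0.098765) = −0.75 ln(0.901235)
  = −0.75 × (-0.103989) = 0.077992 substitutions/site.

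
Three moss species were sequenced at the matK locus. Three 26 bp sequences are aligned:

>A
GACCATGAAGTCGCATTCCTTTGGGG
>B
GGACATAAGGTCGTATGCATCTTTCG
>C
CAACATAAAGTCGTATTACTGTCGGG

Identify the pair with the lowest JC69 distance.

A–B: 11/26 differ, p = 0.423, d = 0.623.
A–C: 7/26 differ, p = 0.269, d = 0.334.
B–C: 10/26 differ, p = 0.385, d = 0.539.
The smallest distance is between A and C.

A and C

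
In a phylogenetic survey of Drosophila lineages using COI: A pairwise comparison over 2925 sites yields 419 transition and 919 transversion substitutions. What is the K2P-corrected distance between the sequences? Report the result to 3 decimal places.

0.706

P = 419/2925 ≈ 0.143248 and Q = 919/2925 ≈ 0.314188.
Under the Kimura two-parameter model, d = −½ ln(1 − 2P − Q) − ¼ ln(1 − 2Q).
1 − 2P − Q = 0.399316, giving −½ ln(0.399316) = 0.459001.
1 − 2Q = 0.371624, giving −¼ ln(0.371624) = 0.247468.
d = 0.459001 + 0.247468 = 0.706469.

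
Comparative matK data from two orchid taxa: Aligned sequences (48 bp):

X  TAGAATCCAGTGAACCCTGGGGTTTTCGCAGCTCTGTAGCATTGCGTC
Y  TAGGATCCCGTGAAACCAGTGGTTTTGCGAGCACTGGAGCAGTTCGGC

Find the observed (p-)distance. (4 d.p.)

0.2708

The sequences differ at 13 of 48 positions.
p = 13/48 = 0.270833… ≈ 0.2708 (to 4 d.p.).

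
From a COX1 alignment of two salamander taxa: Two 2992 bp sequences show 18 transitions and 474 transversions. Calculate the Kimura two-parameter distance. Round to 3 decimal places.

0.189

P = 18/2992 ≈ 0.006016 and Q = 474/2992 ≈ 0.158422.
Under the Kimura two-parameter model, d = −½ ln(1 − 2P − Q) − ¼ ln(1 − 2Q).
1 − 2P − Q = 0.829546, giving −½ ln(0.829546) = 0.093438.
1 − 2Q = 0.683156, giving −¼ ln(0.683156) = 0.095258.
d = 0.093438 + 0.095258 = 0.188696.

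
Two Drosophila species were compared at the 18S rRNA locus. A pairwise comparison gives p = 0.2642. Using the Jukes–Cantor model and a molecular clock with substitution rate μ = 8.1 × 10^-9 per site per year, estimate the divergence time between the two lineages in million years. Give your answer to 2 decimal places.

d = −(3/4) ln(1 − 4p/3) = −0.75 ln(1 − 0.352267) = −0.75 ln(0.647733)
  = −0.75 × (-0.434277) = 0.325708 substitutions/site.
Under a molecular clock d = 2μt, so t = d/(2μ) = 0.325708 / (2 × 8.1 × 10^-9) = 20.11 million years.

20.11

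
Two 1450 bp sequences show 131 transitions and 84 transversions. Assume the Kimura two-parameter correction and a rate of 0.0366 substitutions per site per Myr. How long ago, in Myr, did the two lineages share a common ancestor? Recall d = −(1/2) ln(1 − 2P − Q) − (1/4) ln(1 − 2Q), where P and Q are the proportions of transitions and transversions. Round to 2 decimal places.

P = 131/1450 ≈ 0.090345 and Q = 84/1450 ≈ 0.057931.
Under the Kimura two-parameter model, d = −½ ln(1 − 2P − Q) − ¼ ln(1 − 2Q).
1 − 2P − Q = 0.761379, giving −½ ln(0.761379) = 0.136312.
1 − 2Q = 0.884138, giving −¼ ln(0.884138) = 0.030786.
d = 0.136312 + 0.030786 = 0.167098.
Under a molecular clock d = 2μt, so t = d/(2μ) = 0.167098 / (2 × 0.0366) = 2.28 Myr.

2.28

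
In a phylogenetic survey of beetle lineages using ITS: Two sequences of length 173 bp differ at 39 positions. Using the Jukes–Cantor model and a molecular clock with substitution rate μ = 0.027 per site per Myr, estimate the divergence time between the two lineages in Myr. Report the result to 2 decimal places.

p = 39/173 ≈ 0.225434.
d = −(3/4) ln(1 − 4p/3) = −0.75 ln(1 − 0.300579) = −0.75 ln(0.699421)
  = −0.75 × (-0.357502) = 0.268127 substitutions/site.
Under a molecular clock d = 2μt, so t = d/(2μ) = 0.268127 / (2 × 0.027) = 4.97 Myr.

4.97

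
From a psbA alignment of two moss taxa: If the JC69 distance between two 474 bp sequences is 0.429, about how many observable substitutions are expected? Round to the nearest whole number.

155

Invert JC69: p = (3/4)(1 − e^(−4d/3)) = 0.75 × (1 − e^(-0.572)) = 0.75 × (1 − 0.564396) = 0.326703.
Expected differing sites = pL ≈ 0.326703 × 474 = 154.857222 ≈ 155.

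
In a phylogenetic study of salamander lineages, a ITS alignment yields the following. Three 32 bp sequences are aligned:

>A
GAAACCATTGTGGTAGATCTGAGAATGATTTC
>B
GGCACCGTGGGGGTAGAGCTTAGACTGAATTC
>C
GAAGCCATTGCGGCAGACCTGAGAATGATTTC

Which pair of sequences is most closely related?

A–B: 9/32 differ, p = 0.281, d = 0.353.
A–C: 4/32 differ, p = 0.125, d = 0.137.
B–C: 11/32 differ, p = 0.344, d = 0.460.
The smallest distance is between A and C.

A and C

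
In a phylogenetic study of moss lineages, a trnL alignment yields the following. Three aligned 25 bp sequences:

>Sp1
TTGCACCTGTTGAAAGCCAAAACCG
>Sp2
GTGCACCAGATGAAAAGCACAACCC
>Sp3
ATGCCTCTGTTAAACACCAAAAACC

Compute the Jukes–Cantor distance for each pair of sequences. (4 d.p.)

d(Sp1,Sp2) = 0.3505, d(Sp1,Sp3) = 0.4172, d(Sp2,Sp3) = 0.5716

Sp1–Sp2: 7/25 sites differ → p = 0.28, d = −0.75 ln(1 − 0.373333) = 0.350505 ≈ 0.3505.
Sp1–Sp3: 8/25 sites differ → p = 0.32, d = −0.75 ln(1 − 0.426667) = 0.417216 ≈ 0.4172.
Sp2–Sp3: 10/25 sites differ → p = 0.4, d = −0.75 ln(1 − 0.533333) = 0.571605 ≈ 0.5716.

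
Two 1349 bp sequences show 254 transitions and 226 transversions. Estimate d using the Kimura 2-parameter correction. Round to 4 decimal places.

P = 254/1349 ≈ 0.188288 and Q = 226/1349 ≈ 0.167532.
Under the Kimura two-parameter model, d = −½ ln(1 − 2P − Q) − ¼ ln(1 − 2Q).
1 − 2P − Q = 0.455892, giving −½ ln(0.455892) = 0.392750.
1 − 2Q = 0.664936, giving −¼ ln(0.664936) = 0.102016.
d = 0.392750 + 0.102016 = 0.494766.

0.4948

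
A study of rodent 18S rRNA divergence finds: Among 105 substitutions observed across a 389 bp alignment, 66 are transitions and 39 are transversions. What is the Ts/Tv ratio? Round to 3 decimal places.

R = 66/39 = 1.692307… ≈ 1.692 (to 3 d.p.).

1.692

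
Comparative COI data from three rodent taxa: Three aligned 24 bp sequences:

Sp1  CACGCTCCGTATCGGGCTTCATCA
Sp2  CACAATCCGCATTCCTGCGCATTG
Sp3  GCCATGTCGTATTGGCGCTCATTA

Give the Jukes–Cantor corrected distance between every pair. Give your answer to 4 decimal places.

d(Sp1,Sp2) = 0.8240, d(Sp1,Sp3) = 0.7083, d(Sp2,Sp3) = 0.7083

Sp1–Sp2: 12/24 sites differ → p = 0.5, d = −0.75 ln(1 − 0.666667) = 0.823960 ≈ 0.8240.
Sp1–Sp3: 11/24 sites differ → p ≈ 0.458333, d = −0.75 ln(1 − 0.611111) = 0.708346 ≈ 0.7083.
Sp2–Sp3: 11/24 sites differ → p ≈ 0.458333, d = −0.75 ln(1 − 0.611111) = 0.708346 ≈ 0.7083.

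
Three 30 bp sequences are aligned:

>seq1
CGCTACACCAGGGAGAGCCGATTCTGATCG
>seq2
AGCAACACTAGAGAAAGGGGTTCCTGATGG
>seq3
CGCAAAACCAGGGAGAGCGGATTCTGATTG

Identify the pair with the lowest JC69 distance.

seq1 and seq3

seq1–seq2: 10/30 differ, p = 0.333, d = 0.441.
seq1–seq3: 4/30 differ, p = 0.133, d = 0.147.
seq2–seq3: 9/30 differ, p = 0.300, d = 0.383.
The smallest distance is between seq1 and seq3.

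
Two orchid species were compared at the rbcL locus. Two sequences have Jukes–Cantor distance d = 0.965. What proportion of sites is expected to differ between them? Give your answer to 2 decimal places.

p = (3/4)(1 − e^(−4d/3)) = 0.75 × (1 − e^(-1.286667)) = 0.75 × (1 − 0.276190) = 0.542858.

0.54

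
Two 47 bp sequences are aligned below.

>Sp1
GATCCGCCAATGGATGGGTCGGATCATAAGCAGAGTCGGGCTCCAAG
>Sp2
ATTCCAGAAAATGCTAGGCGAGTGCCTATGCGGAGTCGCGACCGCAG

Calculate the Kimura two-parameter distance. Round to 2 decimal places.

0.73

Of 47 sites, 7 differences are transitions and 15 are transversions, so P = 7/47 ≈ 0.148936 and Q = 15/47 ≈ 0.319149.
Under the Kimura two-parameter model, d = −½ ln(1 − 2P − Q) − ¼ ln(1 − 2Q).
1 − 2P − Q = 0.382979, giving −½ ln(0.382979) = 0.479888.
1 − 2Q = 0.361702, giving −¼ ln(0.361702) = 0.254234.
d = 0.479888 + 0.254234 = 0.734122.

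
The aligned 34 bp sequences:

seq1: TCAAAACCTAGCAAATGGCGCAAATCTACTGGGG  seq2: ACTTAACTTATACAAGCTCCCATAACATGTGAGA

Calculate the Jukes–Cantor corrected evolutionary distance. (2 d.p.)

0.92

The sequences differ at 18 of 34 sites, so p = 18/34 ≈ 0.529412.
d = −(3/4) ln(1 − 4p/3) = −0.75 ln(1 − 0.705883) = −0.75 ln(0.294117)
  = −0.75 × (-1.223778) = 0.917834 substitutions/site.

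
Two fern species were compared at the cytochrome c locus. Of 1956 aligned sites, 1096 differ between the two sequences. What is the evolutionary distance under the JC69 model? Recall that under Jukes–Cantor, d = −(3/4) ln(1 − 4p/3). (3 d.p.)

p = 1096/1956 ≈ 0.560327.
d = −(3/4) ln(1 − 4p/3) = −0.75 ln(1 − 0.747103) = −0.75 ln(0.252897)
  = −0.75 × (-1.374773) = 1.031080 substitutions/site.

1.031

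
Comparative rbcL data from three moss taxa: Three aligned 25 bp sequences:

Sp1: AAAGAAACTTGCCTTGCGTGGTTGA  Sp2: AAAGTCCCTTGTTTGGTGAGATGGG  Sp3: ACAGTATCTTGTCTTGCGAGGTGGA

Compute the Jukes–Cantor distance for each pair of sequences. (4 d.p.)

Sp1–Sp2: 11/25 sites differ → p = 0.44, d = −0.75 ln(1 − 0.586667) = 0.662626 ≈ 0.6626.
Sp1–Sp3: 6/25 sites differ → p = 0.24, d = −0.75 ln(1 − 0.32) = 0.289247 ≈ 0.2892.
Sp2–Sp3: 8/25 sites differ → p = 0.32, d = −0.75 ln(1 − 0.426667) = 0.417216 ≈ 0.4172.

d(Sp1,Sp2) = 0.6626, d(Sp1,Sp3) = 0.2892, d(Sp2,Sp3) = 0.4172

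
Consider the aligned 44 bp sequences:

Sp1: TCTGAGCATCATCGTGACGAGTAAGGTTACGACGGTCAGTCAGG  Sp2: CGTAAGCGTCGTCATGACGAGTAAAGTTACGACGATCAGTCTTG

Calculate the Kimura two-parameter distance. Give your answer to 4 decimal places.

0.2808

Of 44 sites, 7 differences are transitions and 3 are transversions, so P = 7/44 ≈ 0.159091 and Q = 3/44 ≈ 0.068182.
Under the Kimura two-parameter model, d = −½ ln(1 − 2P − Q) − ¼ ln(1 − 2Q).
1 − 2P − Q = 0.613636, giving −½ ln(0.613636) = 0.244177.
1 − 2Q = 0.863636, giving −¼ ln(0.863636) = 0.036651.
d = 0.244177 + 0.036651 = 0.280828.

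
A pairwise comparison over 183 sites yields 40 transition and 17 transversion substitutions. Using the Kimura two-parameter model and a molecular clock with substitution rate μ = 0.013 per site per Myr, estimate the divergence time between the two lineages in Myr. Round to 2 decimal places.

P = 40/183 ≈ 0.218579 and Q = 17/183 ≈ 0.092896.
Under the Kimura two-parameter model, d = −½ ln(1 − 2P − Q) − ¼ ln(1 − 2Q).
1 − 2P − Q = 0.469946, giving −½ ln(0.469946) = 0.377569.
1 − 2Q = 0.814208, giving −¼ ln(0.814208) = 0.051385.
d = 0.377569 + 0.051385 = 0.428954.
Under a molecular clock d = 2μt, so t = d/(2μ) = 0.428954 / (2 × 0.013) = 16.50 Myr.

16.50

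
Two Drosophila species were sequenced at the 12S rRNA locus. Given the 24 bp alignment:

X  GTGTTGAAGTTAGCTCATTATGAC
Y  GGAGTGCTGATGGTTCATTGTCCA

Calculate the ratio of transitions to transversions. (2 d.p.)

0.50

Transitions are A↔G and C↔T; transversions are all other mismatches.
Transitions: 4. Transversions: 8.
R = 4/8 = 0.50.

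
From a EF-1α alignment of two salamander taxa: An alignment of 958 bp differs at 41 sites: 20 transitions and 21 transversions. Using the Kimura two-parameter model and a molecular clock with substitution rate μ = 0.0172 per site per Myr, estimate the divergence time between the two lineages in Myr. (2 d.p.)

1.28

P = 20/958 ≈ 0.020877 and Q = 21/958 ≈ 0.021921.
Under the Kimura two-parameter model, d = −½ ln(1 − 2P − Q) − ¼ ln(1 − 2Q).
1 − 2P − Q = 0.936325, giving −½ ln(0.936325) = 0.032896.
1 − 2Q = 0.956158, giving −¼ ln(0.956158) = 0.011208.
d = 0.032896 + 0.011208 = 0.044104.
Under a molecular clock d = 2μt, so t = d/(2μ) = 0.044104 / (2 × 0.0172) = 1.28 Myr.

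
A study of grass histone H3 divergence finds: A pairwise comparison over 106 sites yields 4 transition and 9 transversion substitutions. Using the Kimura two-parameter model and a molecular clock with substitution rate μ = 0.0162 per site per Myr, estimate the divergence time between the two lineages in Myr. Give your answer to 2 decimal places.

4.13

P = 4/106 ≈ 0.037736 and Q = 9/106 ≈ 0.084906.
Under the Kimura two-parameter model, d = −½ ln(1 − 2P − Q) − ¼ ln(1 − 2Q).
1 − 2P − Q = 0.839622, giving −½ ln(0.839622) = 0.087402.
1 − 2Q = 0.830188, giving −¼ ln(0.830188) = 0.046526.
d = 0.087402 + 0.046526 = 0.133928.
Under a molecular clock d = 2μt, so t = d/(2μ) = 0.133928 / (2 × 0.0162) = 4.13 Myr.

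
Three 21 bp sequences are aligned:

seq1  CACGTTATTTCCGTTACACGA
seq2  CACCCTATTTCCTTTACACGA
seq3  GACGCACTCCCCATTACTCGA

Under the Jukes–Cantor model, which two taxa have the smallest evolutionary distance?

seq1 and seq2

seq1–seq2: 3/21 differ, p = 0.143, d = 0.158.
seq1–seq3: 8/21 differ, p = 0.381, d = 0.532.
seq2–seq3: 8/21 differ, p = 0.381, d = 0.532.
The smallest distance is between seq1 and seq2.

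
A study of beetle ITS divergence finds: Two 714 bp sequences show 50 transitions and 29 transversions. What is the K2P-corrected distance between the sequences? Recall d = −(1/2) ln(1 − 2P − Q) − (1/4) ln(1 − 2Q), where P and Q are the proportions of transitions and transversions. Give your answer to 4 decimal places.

0.1208

P = 50/714 ≈ 0.070028 and Q = 29/714 ≈ 0.040616.
Under the Kimura two-parameter model, d = −½ ln(1 − 2P − Q) − ¼ ln(1 − 2Q).
1 − 2P − Q = 0.819328, giving −½ ln(0.819328) = 0.099635.
1 − 2Q = 0.918768, giving −¼ ln(0.918768) = 0.021180.
d = 0.099635 + 0.021180 = 0.120815.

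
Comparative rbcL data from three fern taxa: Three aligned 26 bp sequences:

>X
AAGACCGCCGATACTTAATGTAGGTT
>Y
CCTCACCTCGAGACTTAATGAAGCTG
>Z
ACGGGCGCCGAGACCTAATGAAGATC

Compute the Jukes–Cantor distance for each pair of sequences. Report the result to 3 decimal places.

d(X,Y) = 0.623, d(X,Z) = 0.396, d(Y,Z) = 0.464

X–Y: 11/26 sites differ → p ≈ 0.423077, d = −0.75 ln(1 − 0.564103) = 0.622762 ≈ 0.623.
X–Z: 8/26 sites differ → p ≈ 0.307692, d = −0.75 ln(1 − 0.410256) = 0.396050 ≈ 0.396.
Y–Z: 9/26 sites differ → p ≈ 0.346154, d = −0.75 ln(1 − 0.461539) = 0.464280 ≈ 0.464.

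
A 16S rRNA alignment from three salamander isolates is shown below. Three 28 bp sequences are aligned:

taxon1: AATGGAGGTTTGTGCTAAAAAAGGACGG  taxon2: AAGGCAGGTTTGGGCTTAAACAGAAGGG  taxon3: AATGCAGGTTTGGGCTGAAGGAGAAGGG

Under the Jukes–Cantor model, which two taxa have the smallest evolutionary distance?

taxon2 and taxon3

taxon1–taxon2: 7/28 differ, p = 0.250, d = 0.304.
taxon1–taxon3: 7/28 differ, p = 0.250, d = 0.304.
taxon2–taxon3: 4/28 differ, p = 0.143, d = 0.158.
The smallest distance is between taxon2 and taxon3.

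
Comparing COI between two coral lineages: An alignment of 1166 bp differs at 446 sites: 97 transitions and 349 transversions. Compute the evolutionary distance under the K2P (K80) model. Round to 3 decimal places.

P = 97/1166 ≈ 0.08319 and Q = 349/1166 ≈ 0.299314.
Under the Kimura two-parameter model, d = −½ ln(1 − 2P − Q) − ¼ ln(1 − 2Q).
1 − 2P − Q = 0.534306, giving −½ ln(0.534306) = 0.313393.
1 − 2Q = 0.401372, giving −¼ ln(0.401372) = 0.228217.
d = 0.313393 + 0.228217 = 0.541610.

0.542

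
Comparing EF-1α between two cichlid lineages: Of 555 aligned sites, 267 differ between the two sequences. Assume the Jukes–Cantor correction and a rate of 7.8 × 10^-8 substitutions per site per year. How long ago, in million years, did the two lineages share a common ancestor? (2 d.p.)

p = 267/555 ≈ 0.481081.
d = −(3/4) ln(1 − 4p/3) = −0.75 ln(1 − 0.641441) = −0.75 ln(0.358559)
  = −0.75 × (-1.025662) = 0.769247 substitutions/site.
Under a molecular clock d = 2μt, so t = d/(2μ) = 0.769247 / (2 × 7.8 × 10^-8) = 4.93 million years.

4.93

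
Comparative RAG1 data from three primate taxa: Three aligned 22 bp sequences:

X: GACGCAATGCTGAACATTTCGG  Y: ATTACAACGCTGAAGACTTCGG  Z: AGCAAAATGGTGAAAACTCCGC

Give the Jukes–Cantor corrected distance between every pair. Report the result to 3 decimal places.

X–Y: 7/22 sites differ → p ≈ 0.318182, d = −0.75 ln(1 − 0.424243) = 0.414052 ≈ 0.414.
X–Z: 9/22 sites differ → p ≈ 0.409091, d = −0.75 ln(1 − 0.545455) = 0.591344 ≈ 0.591.
Y–Z: 8/22 sites differ → p ≈ 0.363636, d = −0.75 ln(1 − 0.484848) = 0.497470 ≈ 0.497.

d(X,Y) = 0.414, d(X,Z) = 0.591, d(Y,Z) = 0.497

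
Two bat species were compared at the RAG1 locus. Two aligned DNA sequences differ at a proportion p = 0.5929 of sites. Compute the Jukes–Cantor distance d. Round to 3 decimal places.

d = −(3/4) ln(1 − 4p/3) = −0.75 ln(1 − 0.790533) = −0.75 ln(0.209467)
  = −0.75 × (-1.563189) = 1.172392 substitutions/site.

1.172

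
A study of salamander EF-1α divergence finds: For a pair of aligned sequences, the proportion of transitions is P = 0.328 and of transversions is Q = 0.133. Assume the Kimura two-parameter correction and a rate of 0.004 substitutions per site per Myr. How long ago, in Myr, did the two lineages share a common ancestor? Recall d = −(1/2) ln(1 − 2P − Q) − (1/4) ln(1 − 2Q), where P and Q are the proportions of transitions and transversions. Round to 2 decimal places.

106.91

Under the Kimura two-parameter model, d = −½ ln(1 − 2P − Q) − ¼ ln(1 − 2Q).
1 − 2P − Q = 0.211, giving −½ ln(0.211) = 0.777949.
1 − 2Q = 0.734, giving −¼ ln(0.734) = 0.077312.
d = 0.777949 + 0.077312 = 0.855261.
Under a molecular clock d = 2μt, so t = d/(2μ) = 0.855261 / (2 × 0.004) = 106.91 Myr.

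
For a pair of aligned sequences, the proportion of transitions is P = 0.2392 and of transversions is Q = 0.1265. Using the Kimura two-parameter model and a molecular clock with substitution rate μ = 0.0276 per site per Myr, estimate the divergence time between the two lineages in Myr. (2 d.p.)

9.73

Under the Kimura two-parameter model, d = −½ ln(1 − 2P − Q) − ¼ ln(1 − 2Q).
1 − 2P − Q = 0.3951, giving −½ ln(0.3951) = 0.464308.
1 − 2Q = 0.747, giving −¼ ln(0.747) = 0.072923.
d = 0.464308 + 0.072923 = 0.537231.
Under a molecular clock d = 2μt, so t = d/(2μ) = 0.537231 / (2 × 0.0276) = 9.73 Myr.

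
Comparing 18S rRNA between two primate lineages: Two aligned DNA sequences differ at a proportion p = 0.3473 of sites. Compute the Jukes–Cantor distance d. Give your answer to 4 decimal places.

0.4664

d = −(3/4) ln(1 − 4p/3) = −0.75 ln(1 − 0.463067) = −0.75 ln(0.536933)
  = −0.75 × (-0.621882) = 0.466412 substitutions/site.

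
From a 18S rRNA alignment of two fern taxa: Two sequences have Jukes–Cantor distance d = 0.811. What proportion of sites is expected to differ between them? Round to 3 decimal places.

0.496

p = (3/4)(1 − e^(−4d/3)) = 0.75 × (1 − e^(-1.081333)) = 0.75 × (1 − 0.339143) = 0.495643.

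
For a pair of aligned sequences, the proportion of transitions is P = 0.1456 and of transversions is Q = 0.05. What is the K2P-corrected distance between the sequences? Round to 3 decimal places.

0.235

Under the Kimura two-parameter model, d = −½ ln(1 − 2P − Q) − ¼ ln(1 − 2Q).
1 − 2P − Q = 0.6588, giving −½ ln(0.6588) = 0.208668.
1 − 2Q = 0.9, giving −¼ ln(0.9) = 0.026340.
d = 0.208668 + 0.026340 = 0.235008.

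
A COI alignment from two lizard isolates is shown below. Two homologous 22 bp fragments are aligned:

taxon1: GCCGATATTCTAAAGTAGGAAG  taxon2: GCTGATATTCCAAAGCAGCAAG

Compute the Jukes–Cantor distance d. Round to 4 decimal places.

0.2082

The sequences differ at 4 of 22 sites (3, 11, 16, 19), so p = 4/22 ≈ 0.181818.
d = −(3/4) ln(1 − 4p/3) = −0.75 ln(1 − 0.242424) = −0.75 ln(0.757576)
  = −0.75 × (-0.277631) = 0.208223 substitutions/site.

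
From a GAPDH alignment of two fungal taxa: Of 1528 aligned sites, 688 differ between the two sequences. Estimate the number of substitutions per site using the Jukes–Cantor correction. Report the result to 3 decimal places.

0.688

p = 688/1528 ≈ 0.450262.
d = −(3/4) ln(1 − 4p/3) = −0.75 ln(1 − 0.600349) = −0.75 ln(0.399651)
  = −0.75 × (-0.917164) = 0.687873 substitutions/site.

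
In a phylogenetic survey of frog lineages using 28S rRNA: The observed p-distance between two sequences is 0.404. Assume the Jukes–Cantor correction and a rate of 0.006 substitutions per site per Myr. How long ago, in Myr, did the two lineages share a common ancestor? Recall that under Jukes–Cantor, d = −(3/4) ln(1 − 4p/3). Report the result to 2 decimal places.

d = −(3/4) ln(1 − 4p/3) = −0.75 ln(1 − 0.538667) = −0.75 ln(0.461333)
  = −0.75 × (-0.773635) = 0.580226 substitutions/site.
Under a molecular clock d = 2μt, so t = d/(2μ) = 0.580226 / (2 × 0.006) = 48.35 Myr.

48.35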